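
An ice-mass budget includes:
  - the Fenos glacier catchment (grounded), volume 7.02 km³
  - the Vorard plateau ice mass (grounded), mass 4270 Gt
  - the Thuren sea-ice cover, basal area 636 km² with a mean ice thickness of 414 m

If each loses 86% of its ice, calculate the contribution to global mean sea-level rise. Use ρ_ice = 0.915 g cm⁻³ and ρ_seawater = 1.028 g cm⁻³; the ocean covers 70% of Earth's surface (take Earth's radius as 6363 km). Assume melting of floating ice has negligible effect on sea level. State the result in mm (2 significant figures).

≈ 10 mm

Fenos: 0.86 × 7.02 km³ × (915/1028) = 5.374 km³ of water.
Vorard: 0.86 × 4270 Gt = 3.672×10^15 kg; dividing by ρ_w = 1.028 g cm⁻³ = 1028 kg m⁻³ gives 3.572×10^12 m³ of water.
The Thuren sea-ice cover is floating and already displaces its own weight of water, so its melt adds essentially nothing to sea level.
Total added water ≈ 3.578×10^12 m³ over 3.56×10^14 m² → Δh = 0.0100 m = 10 mm.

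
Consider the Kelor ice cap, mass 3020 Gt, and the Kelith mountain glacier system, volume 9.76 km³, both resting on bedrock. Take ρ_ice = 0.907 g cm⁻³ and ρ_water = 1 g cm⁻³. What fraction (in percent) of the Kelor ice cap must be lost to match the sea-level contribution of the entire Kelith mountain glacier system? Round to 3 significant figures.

≈ 0.293 %

Equal sea-level rise means equal mass of meltwater, i.e. equal mass of ice lost.
Ice mass of Kelith: 8.852×10^12 kg; ice mass of Kelor: 3.020×10^15 kg.
Fraction required = 8.852×10^12 / 3.020×10^15 = 2.93×10^-3 → 0.293 %.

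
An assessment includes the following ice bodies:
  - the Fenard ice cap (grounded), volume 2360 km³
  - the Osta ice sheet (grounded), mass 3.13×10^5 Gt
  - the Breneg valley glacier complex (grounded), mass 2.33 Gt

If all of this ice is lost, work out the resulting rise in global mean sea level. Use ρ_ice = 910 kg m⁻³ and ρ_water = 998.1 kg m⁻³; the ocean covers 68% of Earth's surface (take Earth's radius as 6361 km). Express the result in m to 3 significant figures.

Fenard: 2360 km³ × (910/998.1) = 2152 km³ of water.
Osta: 3.13×10^5 Gt = 3.130×10^17 kg; dividing by ρ_w = 998.1 kg m⁻³ gives 3.136×10^14 m³ of water.
Breneg: 2.33 Gt = 2.330×10^12 kg; dividing by ρ_w = 998.1 kg m⁻³ gives 2.334×10^9 m³ of water.
Total added water ≈ 3.157×10^14 m³ over 3.46×10^14 m² → Δh = 0.913 m.

≈ 0.913 m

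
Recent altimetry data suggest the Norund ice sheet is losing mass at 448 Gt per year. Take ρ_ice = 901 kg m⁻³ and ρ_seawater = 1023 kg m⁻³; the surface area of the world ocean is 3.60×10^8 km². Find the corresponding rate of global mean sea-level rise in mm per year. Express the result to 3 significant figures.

ρ_w = 1023 kg m⁻³. Annual water volume added = 448 Gt / ρ_w = 4.480×10^14 kg / 1023 kg m⁻³ = 4.379×10^11 m³.
Δh per year = 4.379×10^11 / 3.60×10^14 = 1.22×10^-3 m = 1.22 mm.

≈ 1.22 mm/yr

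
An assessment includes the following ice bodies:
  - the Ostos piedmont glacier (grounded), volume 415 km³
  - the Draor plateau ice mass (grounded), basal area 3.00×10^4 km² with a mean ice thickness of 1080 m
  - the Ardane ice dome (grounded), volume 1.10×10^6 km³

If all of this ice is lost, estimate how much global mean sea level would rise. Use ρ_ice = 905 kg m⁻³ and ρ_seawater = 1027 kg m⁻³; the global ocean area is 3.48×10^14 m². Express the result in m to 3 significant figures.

≈ 2.87 m

Ostos: 415 km³ × (905/1027) = 365.7 km³ of water.
Draor: ice volume = 3.00×10^4 km² × 1080 m = 3.240×10^4 km³; 3.240×10^4 × (905/1027) = 2.855×10^4 km³ of water.
Ardane: 1.10×10^6 km³ × (905/1027) = 9.693×10^5 km³ of water.
Total added water ≈ 9.982×10^14 m³ over 3.48×10^14 m² → Δh = 2.87 m.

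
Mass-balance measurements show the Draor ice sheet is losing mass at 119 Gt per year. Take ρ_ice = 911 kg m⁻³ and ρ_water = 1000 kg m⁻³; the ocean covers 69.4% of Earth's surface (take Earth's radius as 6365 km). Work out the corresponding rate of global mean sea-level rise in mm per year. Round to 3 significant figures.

ρ_w = 1000 kg m⁻³. Annual water volume added = 119 Gt / ρ_w = 1.190×10^14 kg / 1000 kg m⁻³ = 1.190×10^11 m³.
Δh per year = 1.190×10^11 / 3.53×10^14 = 3.37×10^-4 m = 0.337 mm.

≈ 0.337 mm/yr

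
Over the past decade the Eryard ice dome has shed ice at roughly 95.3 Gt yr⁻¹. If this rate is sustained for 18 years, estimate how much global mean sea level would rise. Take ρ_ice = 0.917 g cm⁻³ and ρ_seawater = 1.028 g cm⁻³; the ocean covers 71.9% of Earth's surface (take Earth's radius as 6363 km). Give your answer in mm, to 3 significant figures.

≈ 4.56 mm

Total mass lost = 95.3 Gt/yr × 18 yr = 1715 Gt = 1.715×10^15 kg.
ρ_w = 1.028 g cm⁻³ = 1028 kg m⁻³, so water volume = 1.715×10^15 / 1028 = 1.669×10^12 m³.
Δh = 1.669×10^12 / 3.66×10^14 = 4.56×10^-3 m = 4.56 mm.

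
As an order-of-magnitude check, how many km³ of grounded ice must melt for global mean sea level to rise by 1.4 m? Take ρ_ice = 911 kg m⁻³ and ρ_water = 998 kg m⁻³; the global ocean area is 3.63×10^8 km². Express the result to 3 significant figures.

≈ 5.57×10^5 km³

Required water volume = Δh × A = 1.4 m × 3.63×10^14 m² = 5.082×10^14 m³ = 5.082×10^5 km³.
Ice volume = water volume × ρ_w/ρ_ice = 5.082×10^5 × 998/911 = 5.57×10^5 km³.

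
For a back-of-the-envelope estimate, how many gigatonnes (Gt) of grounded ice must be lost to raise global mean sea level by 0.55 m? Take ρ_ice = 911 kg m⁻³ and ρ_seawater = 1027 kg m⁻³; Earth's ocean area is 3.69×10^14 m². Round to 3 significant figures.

≈ 2.08×10^5 Gt

Required water volume = Δh × A = 0.55 m × 3.69×10^14 m² = 2.030×10^14 m³.
ρ_w = 1027 kg m⁻³, so the mass of water = 2.030×10^14 m³ × 1027 kg m⁻³ = 2.084×10^17 kg = 2.08×10^5 Gt (and the same mass of ice, by conservation).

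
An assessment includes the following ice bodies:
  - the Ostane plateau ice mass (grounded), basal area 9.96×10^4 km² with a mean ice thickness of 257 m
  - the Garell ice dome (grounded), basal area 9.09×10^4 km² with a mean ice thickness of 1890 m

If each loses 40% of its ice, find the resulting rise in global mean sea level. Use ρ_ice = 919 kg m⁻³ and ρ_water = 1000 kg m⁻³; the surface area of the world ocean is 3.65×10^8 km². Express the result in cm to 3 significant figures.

≈ 19.9 cm

Ostane: ice volume = 9.96×10^4 km² × 257 m = 2.560×10^4 km³; 0.4 × 2.560×10^4 × (919/1000) = 9410 km³ of water.
Garell: ice volume = 9.09×10^4 km² × 1890 m = 1.718×10^5 km³; 0.4 × 1.718×10^5 × (919/1000) = 6.315×10^4 km³ of water.
Total added water ≈ 7.256×10^13 m³ over 3.65×10^14 m² → Δh = 0.199 m = 19.9 cm.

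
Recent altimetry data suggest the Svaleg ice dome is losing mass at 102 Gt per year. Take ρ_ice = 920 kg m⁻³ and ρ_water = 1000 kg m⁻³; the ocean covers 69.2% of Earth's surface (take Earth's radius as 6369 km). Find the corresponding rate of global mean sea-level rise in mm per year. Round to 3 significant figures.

≈ 0.289 mm/yr

ρ_w = 1000 kg m⁻³. Annual water volume added = 102 Gt / ρ_w = 1.020×10^14 kg / 1000 kg m⁻³ = 1.020×10^11 m³.
Δh per year = 1.020×10^11 / 3.53×10^14 = 2.89×10^-4 m = 0.289 mm.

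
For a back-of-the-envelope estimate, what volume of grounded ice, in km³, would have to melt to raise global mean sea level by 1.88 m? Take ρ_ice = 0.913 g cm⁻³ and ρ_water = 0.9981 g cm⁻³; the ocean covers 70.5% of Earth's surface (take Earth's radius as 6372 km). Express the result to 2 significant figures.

Required water volume = Δh × A = 1.88 m × 3.60×10^14 m² = 6.763×10^14 m³ = 6.763×10^5 km³.
Ice volume = water volume × ρ_w/ρ_ice = 6.763×10^5 × 998.1/913 = 7.4×10^5 km³.

≈ 7.4×10^5 km³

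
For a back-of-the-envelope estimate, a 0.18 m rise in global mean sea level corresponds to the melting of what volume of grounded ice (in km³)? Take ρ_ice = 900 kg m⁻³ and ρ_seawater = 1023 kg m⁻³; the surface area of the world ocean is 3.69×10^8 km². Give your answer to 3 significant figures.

≈ 7.55×10^4 km³

Required water volume = Δh × A = 0.18 m × 3.69×10^14 m² = 6.642×10^13 m³ = 6.642×10^4 km³.
Ice volume = water volume × ρ_w/ρ_ice = 6.642×10^4 × 1023/900 = 7.55×10^4 km³.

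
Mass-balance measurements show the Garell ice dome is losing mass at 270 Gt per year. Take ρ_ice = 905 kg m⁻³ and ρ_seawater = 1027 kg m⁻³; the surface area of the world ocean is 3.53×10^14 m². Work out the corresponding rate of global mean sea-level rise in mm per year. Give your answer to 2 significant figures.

≈ 0.74 mm/yr

ρ_w = 1027 kg m⁻³. Annual water volume added = 270 Gt / ρ_w = 2.700×10^14 kg / 1027 kg m⁻³ = 2.629×10^11 m³.
Δh per year = 2.629×10^11 / 3.53×10^14 = 7.45×10^-4 m = 0.74 mm.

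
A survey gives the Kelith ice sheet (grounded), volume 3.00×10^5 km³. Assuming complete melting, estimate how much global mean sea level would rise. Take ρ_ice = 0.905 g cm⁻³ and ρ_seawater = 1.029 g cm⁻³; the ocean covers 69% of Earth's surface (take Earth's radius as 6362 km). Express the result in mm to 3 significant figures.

Kelith: 3.00×10^5 km³ × (905/1029) = 2.638×10^5 km³ of water.
Spread over 3.51×10^14 m² of ocean, Δh = 2.638×10^14 / 3.51×10^14 = 0.752 m = 752 mm.

≈ 752 mm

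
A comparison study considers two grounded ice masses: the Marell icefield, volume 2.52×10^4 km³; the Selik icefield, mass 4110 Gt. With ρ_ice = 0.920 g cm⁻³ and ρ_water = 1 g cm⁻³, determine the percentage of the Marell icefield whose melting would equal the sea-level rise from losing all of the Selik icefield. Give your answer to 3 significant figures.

≈ 17.7 %

Equal sea-level rise means equal mass of meltwater, i.e. equal mass of ice lost.
Ice mass of Selik: 4.110×10^15 kg; ice mass of Marell: 2.318×10^16 kg.
Fraction required = 4.110×10^15 / 2.318×10^16 = 0.177 → 17.7 %.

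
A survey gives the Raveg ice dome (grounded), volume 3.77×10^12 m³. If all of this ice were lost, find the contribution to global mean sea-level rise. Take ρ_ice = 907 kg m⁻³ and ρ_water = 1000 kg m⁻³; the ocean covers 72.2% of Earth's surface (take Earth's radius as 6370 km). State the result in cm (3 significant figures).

≈ 0.929 cm

Raveg: 3.77×10^12 m³ × (907/1000) = 3.419×10^12 m³ of water.
Spread over 3.68×10^14 m² of ocean, Δh = 3.419×10^12 / 3.68×10^14 = 9.29×10^-3 m = 0.929 cm.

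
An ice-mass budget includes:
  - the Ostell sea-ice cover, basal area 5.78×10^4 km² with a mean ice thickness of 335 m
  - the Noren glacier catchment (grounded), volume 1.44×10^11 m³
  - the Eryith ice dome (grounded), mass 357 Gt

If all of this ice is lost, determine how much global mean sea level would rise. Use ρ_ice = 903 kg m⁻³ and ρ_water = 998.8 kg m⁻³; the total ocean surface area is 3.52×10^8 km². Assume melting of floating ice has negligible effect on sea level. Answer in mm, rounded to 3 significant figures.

≈ 1.39 mm

The Ostell sea-ice cover is floating and already displaces its own weight of water, so its melt adds essentially nothing to sea level.
Noren: 1.44×10^11 m³ × (903/998.8) = 1.302×10^11 m³ of water.
Eryith: 357 Gt = 3.570×10^14 kg; dividing by ρ_w = 998.8 kg m⁻³ gives 3.574×10^11 m³ of water.
Total added water ≈ 4.876×10^11 m³ over 3.52×10^14 m² → Δh = 1.39×10^-3 m = 1.39 mm.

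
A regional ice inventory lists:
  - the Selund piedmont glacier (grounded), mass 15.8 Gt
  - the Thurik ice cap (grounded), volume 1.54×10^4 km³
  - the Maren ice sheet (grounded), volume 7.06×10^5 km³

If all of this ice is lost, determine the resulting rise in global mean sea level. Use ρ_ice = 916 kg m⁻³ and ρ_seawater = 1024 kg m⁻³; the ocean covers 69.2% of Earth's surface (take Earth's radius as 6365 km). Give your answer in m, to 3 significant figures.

Selund: 15.8 Gt = 1.580×10^13 kg; dividing by ρ_w = 1024 kg m⁻³ gives 1.543×10^10 m³ of water.
Thurik: 1.54×10^4 km³ × (916/1024) = 1.378×10^4 km³ of water.
Maren: 7.06×10^5 km³ × (916/1024) = 6.315×10^5 km³ of water.
Total added water ≈ 6.453×10^14 m³ over 3.52×10^14 m² → Δh = 1.83 m.

≈ 1.83 m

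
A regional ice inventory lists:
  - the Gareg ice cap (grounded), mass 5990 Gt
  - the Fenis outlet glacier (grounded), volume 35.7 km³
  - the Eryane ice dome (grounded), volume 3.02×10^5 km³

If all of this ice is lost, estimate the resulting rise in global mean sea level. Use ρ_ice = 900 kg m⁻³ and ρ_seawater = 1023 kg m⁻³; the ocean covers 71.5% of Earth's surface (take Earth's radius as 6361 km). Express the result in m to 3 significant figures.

Gareg: 5990 Gt = 5.990×10^15 kg; dividing by ρ_w = 1023 kg m⁻³ gives 5.855×10^12 m³ of water.
Fenis: 35.7 km³ × (900/1023) = 31.41 km³ of water.
Eryane: 3.02×10^5 km³ × (900/1023) = 2.657×10^5 km³ of water.
Total added water ≈ 2.716×10^14 m³ over 3.64×10^14 m² → Δh = 0.747 m.

≈ 0.747 m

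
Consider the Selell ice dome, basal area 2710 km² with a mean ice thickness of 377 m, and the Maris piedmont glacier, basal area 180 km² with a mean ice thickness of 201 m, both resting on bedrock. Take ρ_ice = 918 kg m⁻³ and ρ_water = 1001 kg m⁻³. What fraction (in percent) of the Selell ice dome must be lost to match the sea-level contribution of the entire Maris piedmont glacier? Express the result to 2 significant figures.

≈ 3.5 %

Equal sea-level rise means equal mass of meltwater, i.e. equal mass of ice lost.
Ice mass of Maris: 3.321×10^13 kg; ice mass of Selell: 9.379×10^14 kg.
Fraction required = 3.321×10^13 / 9.379×10^14 = 0.0354 → 3.5 %.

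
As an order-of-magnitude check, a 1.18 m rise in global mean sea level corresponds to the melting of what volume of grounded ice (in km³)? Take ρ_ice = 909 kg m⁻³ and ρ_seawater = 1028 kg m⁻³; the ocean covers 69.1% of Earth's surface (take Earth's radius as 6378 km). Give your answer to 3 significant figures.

≈ 4.71×10^5 km³

Required water volume = Δh × A = 1.18 m × 3.53×10^14 m² = 4.168×10^14 m³ = 4.168×10^5 km³.
Ice volume = water volume × ρ_w/ρ_ice = 4.168×10^5 × 1028/909 = 4.71×10^5 km³.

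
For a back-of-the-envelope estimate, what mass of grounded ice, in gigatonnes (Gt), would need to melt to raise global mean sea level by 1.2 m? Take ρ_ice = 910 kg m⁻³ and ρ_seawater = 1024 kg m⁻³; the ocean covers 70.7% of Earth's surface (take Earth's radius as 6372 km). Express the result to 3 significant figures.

≈ 4.43×10^5 Gt

Required water volume = Δh × A = 1.2 m × 3.61×10^14 m² = 4.329×10^14 m³.
ρ_w = 1024 kg m⁻³, so the mass of water = 4.329×10^14 m³ × 1024 kg m⁻³ = 4.433×10^17 kg = 4.43×10^5 Gt (and the same mass of ice, by conservation).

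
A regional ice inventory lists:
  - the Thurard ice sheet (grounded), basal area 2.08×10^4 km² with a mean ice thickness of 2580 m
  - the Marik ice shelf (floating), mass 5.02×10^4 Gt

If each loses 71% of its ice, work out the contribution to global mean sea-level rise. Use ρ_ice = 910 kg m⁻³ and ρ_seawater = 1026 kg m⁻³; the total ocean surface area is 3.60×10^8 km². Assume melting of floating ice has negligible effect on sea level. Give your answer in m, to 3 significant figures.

≈ 0.0939 m

Thurard: ice volume = 2.08×10^4 km² × 2580 m = 5.366×10^4 km³; 0.71 × 5.366×10^4 × (910/1026) = 3.379×10^4 km³ of water.
The Marik ice shelf is floating and already displaces its own weight of water, so its melt adds essentially nothing to sea level.
Total added water ≈ 3.379×10^13 m³ over 3.60×10^14 m² → Δh = 0.0939 m.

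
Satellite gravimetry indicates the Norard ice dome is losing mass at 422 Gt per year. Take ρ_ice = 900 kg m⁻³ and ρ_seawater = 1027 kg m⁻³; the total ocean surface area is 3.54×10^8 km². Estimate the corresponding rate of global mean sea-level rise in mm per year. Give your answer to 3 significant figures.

ρ_w = 1027 kg m⁻³. Annual water volume added = 422 Gt / ρ_w = 4.220×10^14 kg / 1027 kg m⁻³ = 4.109×10^11 m³.
Δh per year = 4.109×10^11 / 3.54×10^14 = 1.16×10^-3 m = 1.16 mm.

≈ 1.16 mm/yr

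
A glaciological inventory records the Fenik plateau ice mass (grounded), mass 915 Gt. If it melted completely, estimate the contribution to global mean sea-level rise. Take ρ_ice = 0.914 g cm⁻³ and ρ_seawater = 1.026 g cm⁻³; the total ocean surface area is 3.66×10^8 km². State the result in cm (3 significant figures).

Fenik: 915 Gt = 9.150×10^14 kg; dividing by ρ_w = 1.026 g cm⁻³ = 1026 kg m⁻³ gives 8.918×10^11 m³ of water.
Spread over 3.66×10^14 m² of ocean, Δh = 8.918×10^11 / 3.66×10^14 = 2.44×10^-3 m = 0.244 cm.

≈ 0.244 cm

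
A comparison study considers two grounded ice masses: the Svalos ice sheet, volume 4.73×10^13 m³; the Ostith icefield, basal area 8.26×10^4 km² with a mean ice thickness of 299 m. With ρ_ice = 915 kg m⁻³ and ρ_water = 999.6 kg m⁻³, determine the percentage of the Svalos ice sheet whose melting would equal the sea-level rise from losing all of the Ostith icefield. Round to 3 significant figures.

Equal sea-level rise means equal mass of meltwater, i.e. equal mass of ice lost.
Ice mass of Ostith: 2.260×10^16 kg; ice mass of Svalos: 4.328×10^16 kg.
Fraction required = 2.260×10^16 / 4.328×10^16 = 0.522 → 52.2 %.

≈ 52.2 %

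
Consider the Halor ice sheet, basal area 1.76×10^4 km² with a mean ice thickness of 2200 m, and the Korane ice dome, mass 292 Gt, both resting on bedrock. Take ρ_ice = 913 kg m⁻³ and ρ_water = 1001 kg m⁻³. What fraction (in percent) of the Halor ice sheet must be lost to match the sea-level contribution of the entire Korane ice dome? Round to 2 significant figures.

≈ 0.83 %

Equal sea-level rise means equal mass of meltwater, i.e. equal mass of ice lost.
Ice mass of Korane: 2.920×10^14 kg; ice mass of Halor: 3.535×10^16 kg.
Fraction required = 2.920×10^14 / 3.535×10^16 = 8.26×10^-3 → 0.83 %.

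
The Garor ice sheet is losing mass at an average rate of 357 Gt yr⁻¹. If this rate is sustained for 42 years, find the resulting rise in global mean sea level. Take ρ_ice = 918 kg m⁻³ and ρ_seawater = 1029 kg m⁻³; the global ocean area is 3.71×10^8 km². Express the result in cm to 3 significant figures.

Total mass lost = 357 Gt/yr × 42 yr = 1.499×10^4 Gt = 1.499×10^16 kg.
ρ_w = 1029 kg m⁻³, so water volume = 1.499×10^16 / 1029 = 1.457×10^13 m³.
Δh = 1.457×10^13 / 3.71×10^14 = 0.0393 m = 3.93 cm.

≈ 3.93 cm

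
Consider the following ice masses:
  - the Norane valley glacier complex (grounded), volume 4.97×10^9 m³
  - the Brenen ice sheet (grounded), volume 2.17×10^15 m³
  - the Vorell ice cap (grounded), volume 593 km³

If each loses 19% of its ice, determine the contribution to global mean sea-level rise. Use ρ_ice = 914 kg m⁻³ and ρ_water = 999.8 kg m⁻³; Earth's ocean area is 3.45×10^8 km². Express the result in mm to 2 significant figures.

Norane: 0.19 × 4.97×10^9 m³ × (914/999.8) = 8.633×10^8 m³ of water.
Brenen: 0.19 × 2.17×10^15 m³ × (914/999.8) = 3.769×10^14 m³ of water.
Vorell: 0.19 × 593 km³ × (914/999.8) = 103.0 km³ of water.
Total added water ≈ 3.770×10^14 m³ over 3.45×10^14 m² → Δh = 1.09 m = 1100 mm.

≈ 1100 mm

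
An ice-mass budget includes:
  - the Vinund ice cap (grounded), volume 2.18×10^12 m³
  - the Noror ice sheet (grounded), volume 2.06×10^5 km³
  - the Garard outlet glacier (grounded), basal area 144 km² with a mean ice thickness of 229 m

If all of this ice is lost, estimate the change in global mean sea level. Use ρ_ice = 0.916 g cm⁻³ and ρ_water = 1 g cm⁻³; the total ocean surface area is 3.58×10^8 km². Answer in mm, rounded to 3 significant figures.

≈ 533 mm

Vinund: 2.18×10^12 m³ × (916/1000) = 1.997×10^12 m³ of water.
Noror: 2.06×10^5 km³ × (916/1000) = 1.887×10^5 km³ of water.
Garard: ice volume = 144 km² × 229 m = 32.98 km³; 32.98 × (916/1000) = 30.21 km³ of water.
Total added water ≈ 1.907×10^14 m³ over 3.58×10^14 m² → Δh = 0.533 m = 533 mm.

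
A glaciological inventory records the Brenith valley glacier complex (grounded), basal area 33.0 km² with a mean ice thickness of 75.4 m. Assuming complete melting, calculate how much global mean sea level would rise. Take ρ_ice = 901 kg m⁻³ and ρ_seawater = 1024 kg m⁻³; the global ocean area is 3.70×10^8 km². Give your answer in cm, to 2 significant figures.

Brenith: ice volume = 33.0 km² × 75.4 m = 2.488 km³; 2.488 × (901/1024) = 2.189 km³ of water.
Spread over 3.70×10^14 m² of ocean, Δh = 2.189×10^9 / 3.70×10^14 = 5.92×10^-6 m = 5.9×10^-4 cm.

≈ 5.9×10^-4 cm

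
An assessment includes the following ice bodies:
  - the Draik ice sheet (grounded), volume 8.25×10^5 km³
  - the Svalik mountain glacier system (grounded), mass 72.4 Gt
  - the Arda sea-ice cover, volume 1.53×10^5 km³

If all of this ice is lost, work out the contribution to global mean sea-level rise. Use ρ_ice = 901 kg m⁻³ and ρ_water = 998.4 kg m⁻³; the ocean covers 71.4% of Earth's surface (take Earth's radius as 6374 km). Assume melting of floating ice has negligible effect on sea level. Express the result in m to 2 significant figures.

Draik: 8.25×10^5 km³ × (901/998.4) = 7.445×10^5 km³ of water.
Svalik: 72.4 Gt = 7.240×10^13 kg; dividing by ρ_w = 998.4 kg m⁻³ gives 7.252×10^10 m³ of water.
The Arda sea-ice cover is floating and already displaces its own weight of water, so its melt adds essentially nothing to sea level.
Total added water ≈ 7.446×10^14 m³ over 3.65×10^14 m² → Δh = 2.04 m.

≈ 2.0 m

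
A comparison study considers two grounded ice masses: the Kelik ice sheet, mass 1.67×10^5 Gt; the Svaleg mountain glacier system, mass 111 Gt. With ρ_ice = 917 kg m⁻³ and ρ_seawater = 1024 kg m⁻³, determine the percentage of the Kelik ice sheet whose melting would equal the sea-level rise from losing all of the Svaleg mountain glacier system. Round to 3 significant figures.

≈ 0.0665 %

Equal sea-level rise means equal mass of meltwater, i.e. equal mass of ice lost.
Ice mass of Svaleg: 1.110×10^14 kg; ice mass of Kelik: 1.670×10^17 kg.
Fraction required = 1.110×10^14 / 1.670×10^17 = 6.65×10^-4 → 0.0665 %.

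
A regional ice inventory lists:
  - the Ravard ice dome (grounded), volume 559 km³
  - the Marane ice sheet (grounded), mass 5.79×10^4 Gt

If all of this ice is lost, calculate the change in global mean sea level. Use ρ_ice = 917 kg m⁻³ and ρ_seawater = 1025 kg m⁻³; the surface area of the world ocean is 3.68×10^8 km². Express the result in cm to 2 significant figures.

Ravard: 559 km³ × (917/1025) = 500.1 km³ of water.
Marane: 5.79×10^4 Gt = 5.790×10^16 kg; dividing by ρ_w = 1025 kg m⁻³ gives 5.649×10^13 m³ of water.
Total added water ≈ 5.699×10^13 m³ over 3.68×10^14 m² → Δh = 0.155 m = 15 cm.

≈ 15 cm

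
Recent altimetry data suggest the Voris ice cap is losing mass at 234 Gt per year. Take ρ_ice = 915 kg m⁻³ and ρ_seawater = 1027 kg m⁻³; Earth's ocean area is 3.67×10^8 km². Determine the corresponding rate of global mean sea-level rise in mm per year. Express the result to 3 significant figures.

≈ 0.621 mm/yr

ρ_w = 1027 kg m⁻³. Annual water volume added = 234 Gt / ρ_w = 2.340×10^14 kg / 1027 kg m⁻³ = 2.278×10^11 m³.
Δh per year = 2.278×10^11 / 3.67×10^14 = 6.21×10^-4 m = 0.621 mm.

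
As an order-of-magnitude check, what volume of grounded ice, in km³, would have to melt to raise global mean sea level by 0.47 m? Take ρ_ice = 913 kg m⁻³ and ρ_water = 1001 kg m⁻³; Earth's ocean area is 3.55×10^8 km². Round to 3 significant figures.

≈ 1.83×10^5 km³

Required water volume = Δh × A = 0.47 m × 3.55×10^14 m² = 1.668×10^14 m³ = 1.668×10^5 km³.
Ice volume = water volume × ρ_w/ρ_ice = 1.668×10^5 × 1001/913 = 1.83×10^5 km³.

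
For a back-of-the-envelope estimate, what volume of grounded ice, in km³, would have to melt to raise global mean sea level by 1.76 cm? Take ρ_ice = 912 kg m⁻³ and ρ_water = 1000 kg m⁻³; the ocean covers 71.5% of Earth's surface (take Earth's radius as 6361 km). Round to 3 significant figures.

≈ 7020 km³

Required water volume = Δh × A = 0.0176 m × 3.64×10^14 m² = 6.399×10^12 m³ = 6399 km³.
Ice volume = water volume × ρ_w/ρ_ice = 6399 × 1000/912 = 7020 km³.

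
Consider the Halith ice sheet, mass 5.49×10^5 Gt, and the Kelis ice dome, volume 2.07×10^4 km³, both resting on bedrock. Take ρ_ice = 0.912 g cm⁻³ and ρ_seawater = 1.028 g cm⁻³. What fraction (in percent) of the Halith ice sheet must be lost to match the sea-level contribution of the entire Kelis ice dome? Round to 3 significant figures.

Equal sea-level rise means equal mass of meltwater, i.e. equal mass of ice lost.
Ice mass of Kelis: 1.888×10^16 kg; ice mass of Halith: 5.490×10^17 kg.
Fraction required = 1.888×10^16 / 5.490×10^17 = 0.0344 → 3.44 %.

≈ 3.44 %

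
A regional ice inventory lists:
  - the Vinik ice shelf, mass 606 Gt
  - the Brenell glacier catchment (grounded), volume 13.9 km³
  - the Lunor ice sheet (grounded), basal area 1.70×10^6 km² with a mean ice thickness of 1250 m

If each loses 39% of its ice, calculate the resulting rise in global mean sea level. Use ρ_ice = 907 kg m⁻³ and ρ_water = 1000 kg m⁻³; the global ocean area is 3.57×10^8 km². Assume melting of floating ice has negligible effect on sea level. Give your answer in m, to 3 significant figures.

The Vinik ice shelf is floating and already displaces its own weight of water, so its melt adds essentially nothing to sea level.
Brenell: 0.39 × 13.9 km³ × (907/1000) = 4.917 km³ of water.
Lunor: ice volume = 1.70×10^6 km² × 1250 m = 2.125×10^6 km³; 0.39 × 2.125×10^6 × (907/1000) = 7.517×10^5 km³ of water.
Total added water ≈ 7.517×10^14 m³ over 3.57×10^14 m² → Δh = 2.11 m.

≈ 2.11 m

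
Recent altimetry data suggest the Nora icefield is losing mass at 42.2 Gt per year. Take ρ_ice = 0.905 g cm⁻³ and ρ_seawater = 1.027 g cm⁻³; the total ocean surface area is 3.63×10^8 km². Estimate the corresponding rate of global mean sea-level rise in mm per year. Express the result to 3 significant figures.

≈ 0.113 mm/yr

ρ_w = 1.027 g cm⁻³ = 1027 kg m⁻³. Annual water volume added = 42.2 Gt / ρ_w = 4.220×10^13 kg / 1027 kg m⁻³ = 4.109×10^10 m³.
Δh per year = 4.109×10^10 / 3.63×10^14 = 1.13×10^-4 m = 0.113 mm.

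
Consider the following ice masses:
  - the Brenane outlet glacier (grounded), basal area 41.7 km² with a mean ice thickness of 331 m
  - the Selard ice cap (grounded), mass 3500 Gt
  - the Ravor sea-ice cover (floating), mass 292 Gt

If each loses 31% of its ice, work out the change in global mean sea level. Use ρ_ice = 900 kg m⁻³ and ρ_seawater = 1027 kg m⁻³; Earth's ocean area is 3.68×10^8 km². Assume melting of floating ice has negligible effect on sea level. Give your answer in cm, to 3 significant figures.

≈ 0.288 cm

Brenane: ice volume = 41.7 km² × 331 m = 13.80 km³; 0.31 × 13.80 × (900/1027) = 3.750 km³ of water.
Selard: 0.31 × 3500 Gt = 1.085×10^15 kg; dividing by ρ_w = 1027 kg m⁻³ gives 1.056×10^12 m³ of water.
The Ravor sea-ice cover is floating and already displaces its own weight of water, so its melt adds essentially nothing to sea level.
Total added water ≈ 1.060×10^12 m³ over 3.68×10^14 m² → Δh = 2.88×10^-3 m = 0.288 cm.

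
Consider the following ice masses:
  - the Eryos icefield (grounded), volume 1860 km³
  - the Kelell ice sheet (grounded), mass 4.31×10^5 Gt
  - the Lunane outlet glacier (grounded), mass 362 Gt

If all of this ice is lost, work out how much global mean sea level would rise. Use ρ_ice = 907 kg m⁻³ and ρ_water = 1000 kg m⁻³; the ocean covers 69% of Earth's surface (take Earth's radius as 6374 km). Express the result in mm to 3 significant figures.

≈ 1230 mm

Eryos: 1860 km³ × (907/1000) = 1687 km³ of water.
Kelell: 4.31×10^5 Gt = 4.310×10^17 kg; dividing by ρ_w = 1000 kg m⁻³ gives 4.310×10^14 m³ of water.
Lunane: 362 Gt = 3.620×10^14 kg; dividing by ρ_w = 1000 kg m⁻³ gives 3.620×10^11 m³ of water.
Total added water ≈ 4.330×10^14 m³ over 3.52×10^14 m² → Δh = 1.23 m = 1230 mm.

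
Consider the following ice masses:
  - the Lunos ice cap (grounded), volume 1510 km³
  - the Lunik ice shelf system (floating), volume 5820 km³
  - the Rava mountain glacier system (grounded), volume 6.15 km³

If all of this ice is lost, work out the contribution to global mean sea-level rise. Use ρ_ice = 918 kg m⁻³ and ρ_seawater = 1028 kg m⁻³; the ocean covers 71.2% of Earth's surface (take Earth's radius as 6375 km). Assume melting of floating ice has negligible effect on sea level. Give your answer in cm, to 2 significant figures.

≈ 0.37 cm

Lunos: 1510 km³ × (918/1028) = 1348 km³ of water.
The Lunik ice shelf system is floating and already displaces its own weight of water, so its melt adds essentially nothing to sea level.
Rava: 6.15 km³ × (918/1028) = 5.492 km³ of water.
Total added water ≈ 1.354×10^12 m³ over 3.64×10^14 m² → Δh = 3.72×10^-3 m = 0.37 cm.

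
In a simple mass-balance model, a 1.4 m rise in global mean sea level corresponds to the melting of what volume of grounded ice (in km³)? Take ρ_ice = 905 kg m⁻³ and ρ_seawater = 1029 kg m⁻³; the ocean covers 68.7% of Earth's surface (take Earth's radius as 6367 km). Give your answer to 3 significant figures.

≈ 5.57×10^5 km³

Required water volume = Δh × A = 1.4 m × 3.50×10^14 m² = 4.900×10^14 m³ = 4.900×10^5 km³.
Ice volume = water volume × ρ_w/ρ_ice = 4.900×10^5 × 1029/905 = 5.57×10^5 km³.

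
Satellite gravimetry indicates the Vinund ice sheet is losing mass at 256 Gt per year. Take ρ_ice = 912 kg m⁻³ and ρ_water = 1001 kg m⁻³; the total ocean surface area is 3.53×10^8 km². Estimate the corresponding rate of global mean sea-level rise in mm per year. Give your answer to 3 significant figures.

ρ_w = 1001 kg m⁻³. Annual water volume added = 256 Gt / ρ_w = 2.560×10^14 kg / 1001 kg m⁻³ = 2.557×10^11 m³.
Δh per year = 2.557×10^11 / 3.53×10^14 = 7.24×10^-4 m = 0.724 mm.

≈ 0.724 mm/yr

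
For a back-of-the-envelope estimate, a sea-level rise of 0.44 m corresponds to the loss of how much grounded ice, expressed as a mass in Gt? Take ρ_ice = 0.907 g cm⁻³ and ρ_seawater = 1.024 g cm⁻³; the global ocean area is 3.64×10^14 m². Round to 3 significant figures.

Required water volume = Δh × A = 0.44 m × 3.64×10^14 m² = 1.602×10^14 m³.
ρ_w = 1.024 g cm⁻³ = 1024 kg m⁻³, so the mass of water = 1.602×10^14 m³ × 1024 kg m⁻³ = 1.640×10^17 kg = 1.64×10^5 Gt (and the same mass of ice, by conservation).

≈ 1.64×10^5 Gt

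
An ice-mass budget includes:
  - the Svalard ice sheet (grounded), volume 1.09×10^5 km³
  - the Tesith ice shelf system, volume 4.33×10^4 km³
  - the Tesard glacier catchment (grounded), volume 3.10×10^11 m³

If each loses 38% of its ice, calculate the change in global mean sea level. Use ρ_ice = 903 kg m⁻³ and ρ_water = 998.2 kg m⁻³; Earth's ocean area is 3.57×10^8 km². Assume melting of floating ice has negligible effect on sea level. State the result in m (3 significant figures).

Svalard: 0.38 × 1.09×10^5 km³ × (903/998.2) = 3.747×10^4 km³ of water.
The Tesith ice shelf system is floating and already displaces its own weight of water, so its melt adds essentially nothing to sea level.
Tesard: 0.38 × 3.10×10^11 m³ × (903/998.2) = 1.066×10^11 m³ of water.
Total added water ≈ 3.758×10^13 m³ over 3.57×10^14 m² → Δh = 0.105 m.

≈ 0.105 m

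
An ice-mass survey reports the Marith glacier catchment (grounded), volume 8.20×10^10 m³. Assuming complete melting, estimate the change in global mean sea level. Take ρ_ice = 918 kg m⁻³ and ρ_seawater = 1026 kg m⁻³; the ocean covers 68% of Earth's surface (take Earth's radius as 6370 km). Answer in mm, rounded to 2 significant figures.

≈ 0.21 mm

Marith: 8.20×10^10 m³ × (918/1026) = 7.337×10^10 m³ of water.
Spread over 3.47×10^14 m² of ocean, Δh = 7.337×10^10 / 3.47×10^14 = 2.12×10^-4 m = 0.21 mm.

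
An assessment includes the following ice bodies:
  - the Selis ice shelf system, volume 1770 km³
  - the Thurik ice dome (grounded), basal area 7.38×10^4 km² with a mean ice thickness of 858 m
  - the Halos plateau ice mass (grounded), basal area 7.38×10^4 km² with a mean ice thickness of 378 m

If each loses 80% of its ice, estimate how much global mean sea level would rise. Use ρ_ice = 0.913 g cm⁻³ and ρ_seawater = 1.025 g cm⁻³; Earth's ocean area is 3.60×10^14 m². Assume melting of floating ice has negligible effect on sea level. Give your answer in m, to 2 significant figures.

The Selis ice shelf system is floating and already displaces its own weight of water, so its melt adds essentially nothing to sea level.
Thurik: ice volume = 7.38×10^4 km² × 858 m = 6.332×10^4 km³; 0.8 × 6.332×10^4 × (913/1025) = 4.512×10^4 km³ of water.
Halos: ice volume = 7.38×10^4 km² × 378 m = 2.790×10^4 km³; 0.8 × 2.790×10^4 × (913/1025) = 1.988×10^4 km³ of water.
Total added water ≈ 6.500×10^13 m³ over 3.60×10^14 m² → Δh = 0.181 m.

≈ 0.18 m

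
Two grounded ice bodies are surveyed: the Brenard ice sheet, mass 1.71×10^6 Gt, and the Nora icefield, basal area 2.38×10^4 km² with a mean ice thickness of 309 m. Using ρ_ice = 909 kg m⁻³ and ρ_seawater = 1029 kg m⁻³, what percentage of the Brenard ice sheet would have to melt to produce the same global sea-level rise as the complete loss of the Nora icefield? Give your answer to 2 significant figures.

Equal sea-level rise means equal mass of meltwater, i.e. equal mass of ice lost.
Ice mass of Nora: 6.685×10^15 kg; ice mass of Brenard: 1.710×10^18 kg.
Fraction required = 6.685×10^15 / 1.710×10^18 = 3.91×10^-3 → 0.39 %.

≈ 0.39 %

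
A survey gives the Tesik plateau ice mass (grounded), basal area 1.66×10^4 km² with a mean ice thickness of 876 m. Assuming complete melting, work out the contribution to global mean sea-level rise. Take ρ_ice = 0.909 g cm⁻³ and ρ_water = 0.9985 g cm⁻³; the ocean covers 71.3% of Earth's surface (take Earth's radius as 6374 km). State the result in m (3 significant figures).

Tesik: ice volume = 1.66×10^4 km² × 876 m = 1.454×10^4 km³; 1.454×10^4 × (909/998.5) = 1.324×10^4 km³ of water.
Spread over 3.64×10^14 m² of ocean, Δh = 1.324×10^13 / 3.64×10^14 = 0.0364 m.

≈ 0.0364 m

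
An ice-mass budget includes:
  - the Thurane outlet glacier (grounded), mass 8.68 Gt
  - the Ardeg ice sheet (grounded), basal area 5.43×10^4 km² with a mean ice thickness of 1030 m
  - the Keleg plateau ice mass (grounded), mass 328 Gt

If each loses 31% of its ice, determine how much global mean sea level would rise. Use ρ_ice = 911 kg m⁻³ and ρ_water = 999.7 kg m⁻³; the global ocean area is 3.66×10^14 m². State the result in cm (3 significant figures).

Thurane: 0.31 × 8.68 Gt = 2.691×10^12 kg; dividing by ρ_w = 999.7 kg m⁻³ gives 2.692×10^9 m³ of water.
Ardeg: ice volume = 5.43×10^4 km² × 1030 m = 5.593×10^4 km³; 0.31 × 5.593×10^4 × (911/999.7) = 1.580×10^4 km³ of water.
Keleg: 0.31 × 328 Gt = 1.017×10^14 kg; dividing by ρ_w = 999.7 kg m⁻³ gives 1.017×10^11 m³ of water.
Total added water ≈ 1.590×10^13 m³ over 3.66×10^14 m² → Δh = 0.0435 m = 4.35 cm.

≈ 4.35 cm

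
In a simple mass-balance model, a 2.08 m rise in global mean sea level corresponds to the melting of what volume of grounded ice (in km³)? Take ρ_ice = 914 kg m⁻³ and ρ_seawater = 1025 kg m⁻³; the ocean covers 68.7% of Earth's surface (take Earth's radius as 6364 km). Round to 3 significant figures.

Required water volume = Δh × A = 2.08 m × 3.50×10^14 m² = 7.273×10^14 m³ = 7.273×10^5 km³.
Ice volume = water volume × ρ_w/ρ_ice = 7.273×10^5 × 1025/914 = 8.16×10^5 km³.

≈ 8.16×10^5 km³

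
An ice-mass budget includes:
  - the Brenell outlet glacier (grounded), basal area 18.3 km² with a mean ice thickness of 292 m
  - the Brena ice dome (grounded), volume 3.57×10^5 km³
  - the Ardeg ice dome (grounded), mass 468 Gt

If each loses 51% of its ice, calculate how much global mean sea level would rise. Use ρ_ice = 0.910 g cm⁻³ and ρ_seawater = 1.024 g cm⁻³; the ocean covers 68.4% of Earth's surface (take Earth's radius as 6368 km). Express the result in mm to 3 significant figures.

Brenell: ice volume = 18.3 km² × 292 m = 5.344 km³; 0.51 × 5.344 × (910/1024) = 2.422 km³ of water.
Brena: 0.51 × 3.57×10^5 km³ × (910/1024) = 1.618×10^5 km³ of water.
Ardeg: 0.51 × 468 Gt = 2.387×10^14 kg; dividing by ρ_w = 1.024 g cm⁻³ = 1024 kg m⁻³ gives 2.331×10^11 m³ of water.
Total added water ≈ 1.620×10^14 m³ over 3.49×10^14 m² → Δh = 0.465 m = 465 mm.

≈ 465 mm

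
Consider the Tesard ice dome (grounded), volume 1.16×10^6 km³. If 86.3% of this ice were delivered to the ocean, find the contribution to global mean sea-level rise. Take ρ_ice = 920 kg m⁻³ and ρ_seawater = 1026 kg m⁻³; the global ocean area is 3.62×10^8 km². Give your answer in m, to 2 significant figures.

Tesard: 0.863 × 1.16×10^6 km³ × (920/1026) = 8.977×10^5 km³ of water.
Spread over 3.62×10^14 m² of ocean, Δh = 8.977×10^14 / 3.62×10^14 = 2.48 m.

≈ 2.5 m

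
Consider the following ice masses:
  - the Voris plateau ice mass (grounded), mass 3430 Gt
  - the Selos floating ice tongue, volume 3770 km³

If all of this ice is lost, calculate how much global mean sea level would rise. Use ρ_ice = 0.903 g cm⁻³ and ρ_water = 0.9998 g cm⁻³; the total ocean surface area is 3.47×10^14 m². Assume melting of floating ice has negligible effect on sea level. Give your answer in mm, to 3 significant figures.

≈ 9.89 mm

Voris: 3430 Gt = 3.430×10^15 kg; dividing by ρ_w = 0.9998 g cm⁻³ = 999.8 kg m⁻³ gives 3.431×10^12 m³ of water.
The Selos floating ice tongue is floating and already displaces its own weight of water, so its melt adds essentially nothing to sea level.
Total added water ≈ 3.431×10^12 m³ over 3.47×10^14 m² → Δh = 9.89×10^-3 m = 9.89 mm.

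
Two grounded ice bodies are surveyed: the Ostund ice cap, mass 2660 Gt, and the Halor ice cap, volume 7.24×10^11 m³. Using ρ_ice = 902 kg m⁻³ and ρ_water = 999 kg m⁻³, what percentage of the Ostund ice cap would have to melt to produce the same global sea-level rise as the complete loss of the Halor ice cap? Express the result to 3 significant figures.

≈ 24.6 %

Equal sea-level rise means equal mass of meltwater, i.e. equal mass of ice lost.
Ice mass of Halor: 6.530×10^14 kg; ice mass of Ostund: 2.660×10^15 kg.
Fraction required = 6.530×10^14 / 2.660×10^15 = 0.246 → 24.6 %.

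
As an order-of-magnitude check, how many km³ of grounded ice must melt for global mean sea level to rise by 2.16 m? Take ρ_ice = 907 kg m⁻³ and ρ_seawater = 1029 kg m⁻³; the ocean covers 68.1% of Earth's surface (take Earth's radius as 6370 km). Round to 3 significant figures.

≈ 8.51×10^5 km³

Required water volume = Δh × A = 2.16 m × 3.47×10^14 m² = 7.500×10^14 m³ = 7.500×10^5 km³.
Ice volume = water volume × ρ_w/ρ_ice = 7.500×10^5 × 1029/907 = 8.51×10^5 km³.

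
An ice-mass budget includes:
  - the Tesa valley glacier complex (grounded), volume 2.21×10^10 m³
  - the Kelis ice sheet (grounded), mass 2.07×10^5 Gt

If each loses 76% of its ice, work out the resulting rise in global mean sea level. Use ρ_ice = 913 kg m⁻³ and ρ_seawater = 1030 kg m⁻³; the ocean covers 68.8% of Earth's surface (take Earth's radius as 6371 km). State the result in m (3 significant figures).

≈ 0.435 m

Tesa: 0.76 × 2.21×10^10 m³ × (913/1030) = 1.489×10^10 m³ of water.
Kelis: 0.76 × 2.07×10^5 Gt = 1.573×10^17 kg; dividing by ρ_w = 1030 kg m⁻³ gives 1.527×10^14 m³ of water.
Total added water ≈ 1.528×10^14 m³ over 3.51×10^14 m² → Δh = 0.435 m.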